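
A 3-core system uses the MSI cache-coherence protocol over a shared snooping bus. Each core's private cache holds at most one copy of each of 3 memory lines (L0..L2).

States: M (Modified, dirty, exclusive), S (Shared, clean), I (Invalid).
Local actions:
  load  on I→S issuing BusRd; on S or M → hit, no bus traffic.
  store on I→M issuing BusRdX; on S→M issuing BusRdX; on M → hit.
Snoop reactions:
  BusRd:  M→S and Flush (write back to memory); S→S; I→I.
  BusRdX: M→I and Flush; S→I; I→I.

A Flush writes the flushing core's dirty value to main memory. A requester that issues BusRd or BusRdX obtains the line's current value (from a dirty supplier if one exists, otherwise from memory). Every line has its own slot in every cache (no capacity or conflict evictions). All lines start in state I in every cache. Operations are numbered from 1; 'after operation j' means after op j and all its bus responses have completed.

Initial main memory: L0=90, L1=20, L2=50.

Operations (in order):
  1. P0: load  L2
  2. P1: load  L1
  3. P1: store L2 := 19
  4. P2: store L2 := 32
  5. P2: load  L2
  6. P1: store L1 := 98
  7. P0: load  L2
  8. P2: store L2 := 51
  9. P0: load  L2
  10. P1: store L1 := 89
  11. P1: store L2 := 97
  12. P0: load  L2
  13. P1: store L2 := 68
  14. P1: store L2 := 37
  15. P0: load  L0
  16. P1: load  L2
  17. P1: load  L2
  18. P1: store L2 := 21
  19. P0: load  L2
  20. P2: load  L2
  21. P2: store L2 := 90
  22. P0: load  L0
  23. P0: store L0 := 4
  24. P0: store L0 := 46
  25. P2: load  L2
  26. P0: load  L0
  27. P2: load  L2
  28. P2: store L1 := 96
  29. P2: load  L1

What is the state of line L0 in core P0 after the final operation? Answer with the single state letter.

  op1 P0: load  L2 → S/I/I on L2; bus BusRd; mem=50
  op2 P1: load  L1 → I/S/I on L1; bus BusRd; mem=20
  op3 P1: store L2 := 19 → I/M/I on L2; bus BusRdX; mem=50
  op4 P2: store L2 := 32 → I/I/M on L2; bus BusRdX Flush; mem=19
  op5 P2: load  L2 → I/I/M on L2; bus (none); mem=19
  op6 P1: store L1 := 98 → I/M/I on L1; bus BusRdX; mem=20
  op7 P0: load  L2 → S/I/S on L2; bus BusRd Flush; mem=32
  op8 P2: store L2 := 51 → I/I/M on L2; bus BusRdX; mem=32
  op9 P0: load  L2 → S/I/S on L2; bus BusRd Flush; mem=51
  op10 P1: store L1 := 89 → I/M/I on L1; bus (none); mem=20
  op11 P1: store L2 := 97 → I/M/I on L2; bus BusRdX; mem=51
  op12 P0: load  L2 → S/S/I on L2; bus BusRd Flush; mem=97
  op13 P1: store L2 := 68 → I/M/I on L2; bus BusRdX; mem=97
  op14 P1: store L2 := 37 → I/M/I on L2; bus (none); mem=97
  op15 P0: load  L0 → S/I/I on L0; bus BusRd; mem=90
  op16 P1: load  L2 → I/M/I on L2; bus (none); mem=97
  op17 P1: load  L2 → I/M/I on L2; bus (none); mem=97
  op18 P1: store L2 := 21 → I/M/I on L2; bus (none); mem=97
  op19 P0: load  L2 → S/S/I on L2; bus BusRd Flush; mem=21
  op20 P2: load  L2 → S/S/S on L2; bus BusRd; mem=21
  op21 P2: store L2 := 90 → I/I/M on L2; bus BusRdX; mem=21
  op22 P0: load  L0 → S/I/I on L0; bus (none); mem=90
  op23 P0: store L0 := 4 → M/I/I on L0; bus BusRdX; mem=90
  op24 P0: store L0 := 46 → M/I/I on L0; bus (none); mem=90
  op25 P2: load  L2 → I/I/M on L2; bus (none); mem=21
  op26 P0: load  L0 → M/I/I on L0; bus (none); mem=90
  op27 P2: load  L2 → I/I/M on L2; bus (none); mem=21
  op28 P2: store L1 := 96 → I/I/M on L1; bus BusRdX Flush; mem=89
  op29 P2: load  L1 → I/I/M on L1; bus (none); mem=89

state = M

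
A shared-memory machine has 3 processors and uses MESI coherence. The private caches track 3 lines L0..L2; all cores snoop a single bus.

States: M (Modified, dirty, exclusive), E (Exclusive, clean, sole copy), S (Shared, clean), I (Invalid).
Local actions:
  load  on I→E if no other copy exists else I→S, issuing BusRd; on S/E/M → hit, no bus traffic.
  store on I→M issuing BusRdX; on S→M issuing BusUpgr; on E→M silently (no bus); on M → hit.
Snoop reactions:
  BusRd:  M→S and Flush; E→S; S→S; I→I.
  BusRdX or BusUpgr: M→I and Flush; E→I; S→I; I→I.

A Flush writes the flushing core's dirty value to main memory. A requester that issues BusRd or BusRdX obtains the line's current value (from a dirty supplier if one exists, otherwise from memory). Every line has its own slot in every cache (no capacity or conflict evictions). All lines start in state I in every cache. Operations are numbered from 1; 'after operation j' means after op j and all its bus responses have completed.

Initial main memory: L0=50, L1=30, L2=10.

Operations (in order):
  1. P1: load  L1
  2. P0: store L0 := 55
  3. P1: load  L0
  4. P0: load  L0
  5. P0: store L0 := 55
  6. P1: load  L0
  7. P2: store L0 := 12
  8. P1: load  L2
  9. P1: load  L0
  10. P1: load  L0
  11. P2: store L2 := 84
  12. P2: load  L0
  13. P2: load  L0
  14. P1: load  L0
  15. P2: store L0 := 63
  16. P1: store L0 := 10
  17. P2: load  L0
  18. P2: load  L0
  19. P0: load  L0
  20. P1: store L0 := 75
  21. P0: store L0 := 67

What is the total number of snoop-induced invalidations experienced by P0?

invalidations = 2

[1] P1: load  L1 | P0:I, P1:E(30), P2:I | bus: BusRd
[2] P0: store L0 := 55 | P0:M(55), P1:I, P2:I | bus: BusRdX
[3] P1: load  L0 | P0:S(55), P1:S(55), P2:I | bus: BusRd,Flush
[4] P0: load  L0 | P0:S(55), P1:S(55), P2:I | bus: none
[5] P0: store L0 := 55 | P0:M(55), P1:I, P2:I | bus: BusUpgr
[6] P1: load  L0 | P0:S(55), P1:S(55), P2:I | bus: BusRd,Flush
[7] P2: store L0 := 12 | P0:I, P1:I, P2:M(12) | bus: BusRdX
[8] P1: load  L2 | P0:I, P1:E(10), P2:I | bus: BusRd
[9] P1: load  L0 | P0:I, P1:S(12), P2:S(12) | bus: BusRd,Flush
[10] P1: load  L0 | P0:I, P1:S(12), P2:S(12) | bus: none
[11] P2: store L2 := 84 | P0:I, P1:I, P2:M(84) | bus: BusRdX
[12] P2: load  L0 | P0:I, P1:S(12), P2:S(12) | bus: none
[13] P2: load  L0 | P0:I, P1:S(12), P2:S(12) | bus: none
[14] P1: load  L0 | P0:I, P1:S(12), P2:S(12) | bus: none
[15] P2: store L0 := 63 | P0:I, P1:I, P2:M(63) | bus: BusUpgr
[16] P1: store L0 := 10 | P0:I, P1:M(10), P2:I | bus: BusRdX,Flush
[17] P2: load  L0 | P0:I, P1:S(10), P2:S(10) | bus: BusRd,Flush
[18] P2: load  L0 | P0:I, P1:S(10), P2:S(10) | bus: none
[19] P0: load  L0 | P0:S(10), P1:S(10), P2:S(10) | bus: BusRd
[20] P1: store L0 := 75 | P0:I, P1:M(75), P2:I | bus: BusUpgr
[21] P0: store L0 := 67 | P0:M(67), P1:I, P2:I | bus: BusRdX,Flush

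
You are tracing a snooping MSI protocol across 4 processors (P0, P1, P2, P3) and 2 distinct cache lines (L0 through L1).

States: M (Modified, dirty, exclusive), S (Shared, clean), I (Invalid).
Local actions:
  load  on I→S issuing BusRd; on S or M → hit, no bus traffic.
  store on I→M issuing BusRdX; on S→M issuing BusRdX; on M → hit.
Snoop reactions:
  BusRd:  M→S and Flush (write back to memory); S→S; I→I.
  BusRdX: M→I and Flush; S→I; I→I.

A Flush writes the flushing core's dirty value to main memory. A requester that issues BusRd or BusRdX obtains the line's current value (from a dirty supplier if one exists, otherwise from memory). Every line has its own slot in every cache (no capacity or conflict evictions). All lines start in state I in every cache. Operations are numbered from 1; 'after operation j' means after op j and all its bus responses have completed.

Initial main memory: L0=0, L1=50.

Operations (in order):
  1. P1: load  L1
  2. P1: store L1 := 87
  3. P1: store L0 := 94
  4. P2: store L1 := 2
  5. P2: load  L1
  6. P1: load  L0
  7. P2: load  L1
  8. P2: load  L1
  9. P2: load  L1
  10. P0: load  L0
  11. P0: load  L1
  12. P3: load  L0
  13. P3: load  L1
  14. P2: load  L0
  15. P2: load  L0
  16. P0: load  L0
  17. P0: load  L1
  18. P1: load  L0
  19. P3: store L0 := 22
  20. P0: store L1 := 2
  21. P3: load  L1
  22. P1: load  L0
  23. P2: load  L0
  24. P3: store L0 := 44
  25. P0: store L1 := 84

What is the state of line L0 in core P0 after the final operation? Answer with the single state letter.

state = I

  op1 P1: load  L1 → I/S/I/I on L1; bus BusRd; mem=50
  op2 P1: store L1 := 87 → I/M/I/I on L1; bus BusRdX; mem=50
  op3 P1: store L0 := 94 → I/M/I/I on L0; bus BusRdX; mem=0
  op4 P2: store L1 := 2 → I/I/M/I on L1; bus BusRdX Flush; mem=87
  op5 P2: load  L1 → I/I/M/I on L1; bus (none); mem=87
  op6 P1: load  L0 → I/M/I/I on L0; bus (none); mem=0
  op7 P2: load  L1 → I/I/M/I on L1; bus (none); mem=87
  op8 P2: load  L1 → I/I/M/I on L1; bus (none); mem=87
  op9 P2: load  L1 → I/I/M/I on L1; bus (none); mem=87
  op10 P0: load  L0 → S/S/I/I on L0; bus BusRd Flush; mem=94
  op11 P0: load  L1 → S/I/S/I on L1; bus BusRd Flush; mem=2
  op12 P3: load  L0 → S/S/I/S on L0; bus BusRd; mem=94
  op13 P3: load  L1 → S/I/S/S on L1; bus BusRd; mem=2
  op14 P2: load  L0 → S/S/S/S on L0; bus BusRd; mem=94
  op15 P2: load  L0 → S/S/S/S on L0; bus (none); mem=94
  op16 P0: load  L0 → S/S/S/S on L0; bus (none); mem=94
  op17 P0: load  L1 → S/I/S/S on L1; bus (none); mem=2
  op18 P1: load  L0 → S/S/S/S on L0; bus (none); mem=94
  op19 P3: store L0 := 22 → I/I/I/M on L0; bus BusRdX; mem=94
  op20 P0: store L1 := 2 → M/I/I/I on L1; bus BusRdX; mem=2
  op21 P3: load  L1 → S/I/I/S on L1; bus BusRd Flush; mem=2
  op22 P1: load  L0 → I/S/I/S on L0; bus BusRd Flush; mem=22
  op23 P2: load  L0 → I/S/S/S on L0; bus BusRd; mem=22
  op24 P3: store L0 := 44 → I/I/I/M on L0; bus BusRdX; mem=22
  op25 P0: store L1 := 84 → M/I/I/I on L1; bus BusRdX; mem=2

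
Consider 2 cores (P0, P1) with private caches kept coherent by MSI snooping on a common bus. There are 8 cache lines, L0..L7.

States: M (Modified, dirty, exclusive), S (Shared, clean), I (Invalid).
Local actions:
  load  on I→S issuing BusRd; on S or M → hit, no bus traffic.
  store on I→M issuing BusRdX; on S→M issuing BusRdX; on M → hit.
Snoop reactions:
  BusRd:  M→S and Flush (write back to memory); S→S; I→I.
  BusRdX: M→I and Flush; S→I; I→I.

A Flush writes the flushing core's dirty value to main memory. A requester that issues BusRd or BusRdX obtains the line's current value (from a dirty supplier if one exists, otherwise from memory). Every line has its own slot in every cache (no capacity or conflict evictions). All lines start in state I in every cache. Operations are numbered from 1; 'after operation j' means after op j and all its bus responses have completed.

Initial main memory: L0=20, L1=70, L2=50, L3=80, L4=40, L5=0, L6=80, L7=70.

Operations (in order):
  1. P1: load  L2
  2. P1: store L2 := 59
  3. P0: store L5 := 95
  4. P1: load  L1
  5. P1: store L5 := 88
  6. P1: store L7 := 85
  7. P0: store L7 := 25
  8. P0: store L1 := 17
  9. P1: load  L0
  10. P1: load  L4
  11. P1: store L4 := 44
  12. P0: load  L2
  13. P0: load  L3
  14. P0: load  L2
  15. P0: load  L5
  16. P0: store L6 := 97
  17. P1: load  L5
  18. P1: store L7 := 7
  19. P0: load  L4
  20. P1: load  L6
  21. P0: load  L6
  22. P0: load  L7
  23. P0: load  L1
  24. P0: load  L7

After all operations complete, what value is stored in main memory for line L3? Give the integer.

1. P1: load  L2  bus=[BusRd]  L2: P0=I P1=S  mem[L2]=50
2. P1: store L2 := 59  bus=[BusRdX]  L2: P0=I P1=M  mem[L2]=50
3. P0: store L5 := 95  bus=[BusRdX]  L5: P0=M P1=I  mem[L5]=0
4. P1: load  L1  bus=[BusRd]  L1: P0=I P1=S  mem[L1]=70
5. P1: store L5 := 88  bus=[BusRdX,Flush]  L5: P0=I P1=M  mem[L5]=95
6. P1: store L7 := 85  bus=[BusRdX]  L7: P0=I P1=M  mem[L7]=70
7. P0: store L7 := 25  bus=[BusRdX,Flush]  L7: P0=M P1=I  mem[L7]=85
8. P0: store L1 := 17  bus=[BusRdX]  L1: P0=M P1=I  mem[L1]=70
9. P1: load  L0  bus=[BusRd]  L0: P0=I P1=S  mem[L0]=20
10. P1: load  L4  bus=[BusRd]  L4: P0=I P1=S  mem[L4]=40
11. P1: store L4 := 44  bus=[BusRdX]  L4: P0=I P1=M  mem[L4]=40
12. P0: load  L2  bus=[BusRd,Flush]  L2: P0=S P1=S  mem[L2]=59
13. P0: load  L3  bus=[BusRd]  L3: P0=S P1=I  mem[L3]=80
14. P0: load  L2  bus=[-]  L2: P0=S P1=S  mem[L2]=59
15. P0: load  L5  bus=[BusRd,Flush]  L5: P0=S P1=S  mem[L5]=88
16. P0: store L6 := 97  bus=[BusRdX]  L6: P0=M P1=I  mem[L6]=80
17. P1: load  L5  bus=[-]  L5: P0=S P1=S  mem[L5]=88
18. P1: store L7 := 7  bus=[BusRdX,Flush]  L7: P0=I P1=M  mem[L7]=25
19. P0: load  L4  bus=[BusRd,Flush]  L4: P0=S P1=S  mem[L4]=44
20. P1: load  L6  bus=[BusRd,Flush]  L6: P0=S P1=S  mem[L6]=97
21. P0: load  L6  bus=[-]  L6: P0=S P1=S  mem[L6]=97
22. P0: load  L7  bus=[BusRd,Flush]  L7: P0=S P1=S  mem[L7]=7
23. P0: load  L1  bus=[-]  L1: P0=M P1=I  mem[L1]=70
24. P0: load  L7  bus=[-]  L7: P0=S P1=S  mem[L7]=7

memory[L3] = 80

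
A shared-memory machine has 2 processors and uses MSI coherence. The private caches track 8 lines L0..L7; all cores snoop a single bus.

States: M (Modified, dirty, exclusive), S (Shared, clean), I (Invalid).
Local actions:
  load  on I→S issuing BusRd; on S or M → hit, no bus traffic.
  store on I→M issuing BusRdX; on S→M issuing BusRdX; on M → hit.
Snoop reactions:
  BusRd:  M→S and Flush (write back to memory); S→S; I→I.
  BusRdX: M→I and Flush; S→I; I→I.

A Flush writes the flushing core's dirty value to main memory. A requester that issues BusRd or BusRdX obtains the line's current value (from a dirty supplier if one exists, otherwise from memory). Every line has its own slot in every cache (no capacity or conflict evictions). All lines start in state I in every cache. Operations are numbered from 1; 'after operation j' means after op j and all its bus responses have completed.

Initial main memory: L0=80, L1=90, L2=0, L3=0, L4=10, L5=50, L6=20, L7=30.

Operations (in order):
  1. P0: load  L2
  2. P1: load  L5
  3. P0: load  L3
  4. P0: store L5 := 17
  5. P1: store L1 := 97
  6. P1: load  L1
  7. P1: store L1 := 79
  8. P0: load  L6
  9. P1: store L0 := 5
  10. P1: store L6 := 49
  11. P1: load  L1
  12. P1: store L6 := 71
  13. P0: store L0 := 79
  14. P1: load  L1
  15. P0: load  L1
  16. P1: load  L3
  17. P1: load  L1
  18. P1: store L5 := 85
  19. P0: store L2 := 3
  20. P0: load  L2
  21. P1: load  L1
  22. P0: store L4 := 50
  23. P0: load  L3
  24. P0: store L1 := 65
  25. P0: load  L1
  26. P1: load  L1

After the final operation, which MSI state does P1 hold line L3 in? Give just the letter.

state = S

  op1 P0: load  L2 → S/I on L2; bus BusRd; mem=0
  op2 P1: load  L5 → I/S on L5; bus BusRd; mem=50
  op3 P0: load  L3 → S/I on L3; bus BusRd; mem=0
  op4 P0: store L5 := 17 → M/I on L5; bus BusRdX; mem=50
  op5 P1: store L1 := 97 → I/M on L1; bus BusRdX; mem=90
  op6 P1: load  L1 → I/M on L1; bus (none); mem=90
  op7 P1: store L1 := 79 → I/M on L1; bus (none); mem=90
  op8 P0: load  L6 → S/I on L6; bus BusRd; mem=20
  op9 P1: store L0 := 5 → I/M on L0; bus BusRdX; mem=80
  op10 P1: store L6 := 49 → I/M on L6; bus BusRdX; mem=20
  op11 P1: load  L1 → I/M on L1; bus (none); mem=90
  op12 P1: store L6 := 71 → I/M on L6; bus (none); mem=20
  op13 P0: store L0 := 79 → M/I on L0; bus BusRdX Flush; mem=5
  op14 P1: load  L1 → I/M on L1; bus (none); mem=90
  op15 P0: load  L1 → S/S on L1; bus BusRd Flush; mem=79
  op16 P1: load  L3 → S/S on L3; bus BusRd; mem=0
  op17 P1: load  L1 → S/S on L1; bus (none); mem=79
  op18 P1: store L5 := 85 → I/M on L5; bus BusRdX Flush; mem=17
  op19 P0: store L2 := 3 → M/I on L2; bus BusRdX; mem=0
  op20 P0: load  L2 → M/I on L2; bus (none); mem=0
  op21 P1: load  L1 → S/S on L1; bus (none); mem=79
  op22 P0: store L4 := 50 → M/I on L4; bus BusRdX; mem=10
  op23 P0: load  L3 → S/S on L3; bus (none); mem=0
  op24 P0: store L1 := 65 → M/I on L1; bus BusRdX; mem=79
  op25 P0: load  L1 → M/I on L1; bus (none); mem=79
  op26 P1: load  L1 → S/S on L1; bus BusRd Flush; mem=65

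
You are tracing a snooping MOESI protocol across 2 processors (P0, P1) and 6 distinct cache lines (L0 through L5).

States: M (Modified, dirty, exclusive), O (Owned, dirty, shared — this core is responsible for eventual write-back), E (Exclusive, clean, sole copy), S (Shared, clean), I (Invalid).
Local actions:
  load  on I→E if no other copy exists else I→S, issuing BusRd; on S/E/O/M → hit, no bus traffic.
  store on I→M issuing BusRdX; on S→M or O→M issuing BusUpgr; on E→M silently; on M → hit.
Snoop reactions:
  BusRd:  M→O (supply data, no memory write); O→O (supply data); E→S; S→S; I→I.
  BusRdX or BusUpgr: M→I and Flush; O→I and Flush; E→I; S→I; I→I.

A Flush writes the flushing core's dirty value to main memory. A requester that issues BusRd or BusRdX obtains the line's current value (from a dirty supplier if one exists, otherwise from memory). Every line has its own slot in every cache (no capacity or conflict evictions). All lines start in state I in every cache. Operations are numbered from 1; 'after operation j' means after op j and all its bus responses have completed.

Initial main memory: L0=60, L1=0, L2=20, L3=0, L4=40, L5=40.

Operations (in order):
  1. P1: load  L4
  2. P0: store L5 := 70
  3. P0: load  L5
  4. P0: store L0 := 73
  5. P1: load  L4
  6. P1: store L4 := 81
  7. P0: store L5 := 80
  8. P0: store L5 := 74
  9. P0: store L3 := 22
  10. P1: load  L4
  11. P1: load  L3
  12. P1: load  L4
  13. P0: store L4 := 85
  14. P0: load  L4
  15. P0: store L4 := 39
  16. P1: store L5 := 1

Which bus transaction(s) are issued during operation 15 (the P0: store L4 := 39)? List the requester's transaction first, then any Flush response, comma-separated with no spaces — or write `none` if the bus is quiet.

  op1 P1: load  L4 → I/E on L4; bus BusRd; mem=40
  op2 P0: store L5 := 70 → M/I on L5; bus BusRdX; mem=40
  op3 P0: load  L5 → M/I on L5; bus (none); mem=40
  op4 P0: store L0 := 73 → M/I on L0; bus BusRdX; mem=60
  op5 P1: load  L4 → I/E on L4; bus (none); mem=40
  op6 P1: store L4 := 81 → I/M on L4; bus (none); mem=40
  op7 P0: store L5 := 80 → M/I on L5; bus (none); mem=40
  op8 P0: store L5 := 74 → M/I on L5; bus (none); mem=40
  op9 P0: store L3 := 22 → M/I on L3; bus BusRdX; mem=0
  op10 P1: load  L4 → I/M on L4; bus (none); mem=40
  op11 P1: load  L3 → O/S on L3; bus BusRd; mem=0
  op12 P1: load  L4 → I/M on L4; bus (none); mem=40
  op13 P0: store L4 := 85 → M/I on L4; bus BusRdX Flush; mem=81
  op14 P0: load  L4 → M/I on L4; bus (none); mem=81
  op15 P0: store L4 := 39 → M/I on L4; bus (none); mem=81
  op16 P1: store L5 := 1 → I/M on L5; bus BusRdX Flush; mem=74

bus = none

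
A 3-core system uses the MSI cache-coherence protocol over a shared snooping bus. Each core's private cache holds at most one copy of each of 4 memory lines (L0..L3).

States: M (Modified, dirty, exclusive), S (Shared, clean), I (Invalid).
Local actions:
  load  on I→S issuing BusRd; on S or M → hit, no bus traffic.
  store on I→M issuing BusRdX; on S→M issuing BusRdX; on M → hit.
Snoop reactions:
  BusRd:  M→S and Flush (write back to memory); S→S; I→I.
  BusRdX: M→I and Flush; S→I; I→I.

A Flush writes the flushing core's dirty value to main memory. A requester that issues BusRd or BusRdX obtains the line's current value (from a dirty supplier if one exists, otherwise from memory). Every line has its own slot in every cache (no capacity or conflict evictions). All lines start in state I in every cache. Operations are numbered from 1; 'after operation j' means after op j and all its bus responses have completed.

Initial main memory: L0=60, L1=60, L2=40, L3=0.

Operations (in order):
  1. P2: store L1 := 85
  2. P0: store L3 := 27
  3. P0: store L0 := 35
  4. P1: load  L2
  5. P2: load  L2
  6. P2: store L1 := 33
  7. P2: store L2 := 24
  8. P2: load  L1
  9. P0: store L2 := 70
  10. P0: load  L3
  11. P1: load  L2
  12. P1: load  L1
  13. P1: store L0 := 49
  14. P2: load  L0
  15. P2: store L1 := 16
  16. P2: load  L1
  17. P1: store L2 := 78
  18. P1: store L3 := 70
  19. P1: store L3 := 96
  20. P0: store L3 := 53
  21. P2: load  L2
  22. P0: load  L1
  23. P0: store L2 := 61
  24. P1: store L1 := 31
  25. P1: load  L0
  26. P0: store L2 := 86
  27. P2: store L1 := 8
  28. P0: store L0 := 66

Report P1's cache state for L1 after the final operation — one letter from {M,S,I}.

state = I

[1] P2: store L1 := 85 | P0:I, P1:I, P2:M(85) | bus: BusRdX
[2] P0: store L3 := 27 | P0:M(27), P1:I, P2:I | bus: BusRdX
[3] P0: store L0 := 35 | P0:M(35), P1:I, P2:I | bus: BusRdX
[4] P1: load  L2 | P0:I, P1:S(40), P2:I | bus: BusRd
[5] P2: load  L2 | P0:I, P1:S(40), P2:S(40) | bus: BusRd
[6] P2: store L1 := 33 | P0:I, P1:I, P2:M(33) | bus: none
[7] P2: store L2 := 24 | P0:I, P1:I, P2:M(24) | bus: BusRdX
[8] P2: load  L1 | P0:I, P1:I, P2:M(33) | bus: none
[9] P0: store L2 := 70 | P0:M(70), P1:I, P2:I | bus: BusRdX,Flush
[10] P0: load  L3 | P0:M(27), P1:I, P2:I | bus: none
[11] P1: load  L2 | P0:S(70), P1:S(70), P2:I | bus: BusRd,Flush
[12] P1: load  L1 | P0:I, P1:S(33), P2:S(33) | bus: BusRd,Flush
[13] P1: store L0 := 49 | P0:I, P1:M(49), P2:I | bus: BusRdX,Flush
[14] P2: load  L0 | P0:I, P1:S(49), P2:S(49) | bus: BusRd,Flush
[15] P2: store L1 := 16 | P0:I, P1:I, P2:M(16) | bus: BusRdX
[16] P2: load  L1 | P0:I, P1:I, P2:M(16) | bus: none
[17] P1: store L2 := 78 | P0:I, P1:M(78), P2:I | bus: BusRdX
[18] P1: store L3 := 70 | P0:I, P1:M(70), P2:I | bus: BusRdX,Flush
[19] P1: store L3 := 96 | P0:I, P1:M(96), P2:I | bus: none
[20] P0: store L3 := 53 | P0:M(53), P1:I, P2:I | bus: BusRdX,Flush
[21] P2: load  L2 | P0:I, P1:S(78), P2:S(78) | bus: BusRd,Flush
[22] P0: load  L1 | P0:S(16), P1:I, P2:S(16) | bus: BusRd,Flush
[23] P0: store L2 := 61 | P0:M(61), P1:I, P2:I | bus: BusRdX
[24] P1: store L1 := 31 | P0:I, P1:M(31), P2:I | bus: BusRdX
[25] P1: load  L0 | P0:I, P1:S(49), P2:S(49) | bus: none
[26] P0: store L2 := 86 | P0:M(86), P1:I, P2:I | bus: none
[27] P2: store L1 := 8 | P0:I, P1:I, P2:M(8) | bus: BusRdX,Flush
[28] P0: store L0 := 66 | P0:M(66), P1:I, P2:I | bus: BusRdX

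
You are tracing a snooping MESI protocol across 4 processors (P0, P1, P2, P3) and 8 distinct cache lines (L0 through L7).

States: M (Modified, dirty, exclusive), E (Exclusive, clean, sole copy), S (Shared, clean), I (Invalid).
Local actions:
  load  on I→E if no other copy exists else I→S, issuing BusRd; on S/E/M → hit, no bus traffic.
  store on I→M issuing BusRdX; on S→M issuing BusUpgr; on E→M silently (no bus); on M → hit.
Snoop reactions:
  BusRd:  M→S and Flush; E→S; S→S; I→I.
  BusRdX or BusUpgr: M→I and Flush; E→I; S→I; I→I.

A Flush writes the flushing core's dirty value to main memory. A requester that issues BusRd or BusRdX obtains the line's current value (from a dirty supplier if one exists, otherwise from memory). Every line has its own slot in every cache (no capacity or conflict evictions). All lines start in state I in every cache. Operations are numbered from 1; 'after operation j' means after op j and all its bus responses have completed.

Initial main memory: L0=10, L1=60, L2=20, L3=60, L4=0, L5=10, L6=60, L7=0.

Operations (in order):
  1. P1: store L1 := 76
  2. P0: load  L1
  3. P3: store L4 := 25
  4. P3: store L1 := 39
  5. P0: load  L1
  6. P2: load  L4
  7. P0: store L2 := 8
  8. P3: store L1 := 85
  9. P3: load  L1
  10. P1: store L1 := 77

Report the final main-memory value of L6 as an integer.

[1] P1: store L1 := 76 | P0:I, P1:M(76), P2:I, P3:I | bus: BusRdX
[2] P0: load  L1 | P0:S(76), P1:S(76), P2:I, P3:I | bus: BusRd,Flush
[3] P3: store L4 := 25 | P0:I, P1:I, P2:I, P3:M(25) | bus: BusRdX
[4] P3: store L1 := 39 | P0:I, P1:I, P2:I, P3:M(39) | bus: BusRdX
[5] P0: load  L1 | P0:S(39), P1:I, P2:I, P3:S(39) | bus: BusRd,Flush
[6] P2: load  L4 | P0:I, P1:I, P2:S(25), P3:S(25) | bus: BusRd,Flush
[7] P0: store L2 := 8 | P0:M(8), P1:I, P2:I, P3:I | bus: BusRdX
[8] P3: store L1 := 85 | P0:I, P1:I, P2:I, P3:M(85) | bus: BusUpgr
[9] P3: load  L1 | P0:I, P1:I, P2:I, P3:M(85) | bus: none
[10] P1: store L1 := 77 | P0:I, P1:M(77), P2:I, P3:I | bus: BusRdX,Flush

memory[L6] = 60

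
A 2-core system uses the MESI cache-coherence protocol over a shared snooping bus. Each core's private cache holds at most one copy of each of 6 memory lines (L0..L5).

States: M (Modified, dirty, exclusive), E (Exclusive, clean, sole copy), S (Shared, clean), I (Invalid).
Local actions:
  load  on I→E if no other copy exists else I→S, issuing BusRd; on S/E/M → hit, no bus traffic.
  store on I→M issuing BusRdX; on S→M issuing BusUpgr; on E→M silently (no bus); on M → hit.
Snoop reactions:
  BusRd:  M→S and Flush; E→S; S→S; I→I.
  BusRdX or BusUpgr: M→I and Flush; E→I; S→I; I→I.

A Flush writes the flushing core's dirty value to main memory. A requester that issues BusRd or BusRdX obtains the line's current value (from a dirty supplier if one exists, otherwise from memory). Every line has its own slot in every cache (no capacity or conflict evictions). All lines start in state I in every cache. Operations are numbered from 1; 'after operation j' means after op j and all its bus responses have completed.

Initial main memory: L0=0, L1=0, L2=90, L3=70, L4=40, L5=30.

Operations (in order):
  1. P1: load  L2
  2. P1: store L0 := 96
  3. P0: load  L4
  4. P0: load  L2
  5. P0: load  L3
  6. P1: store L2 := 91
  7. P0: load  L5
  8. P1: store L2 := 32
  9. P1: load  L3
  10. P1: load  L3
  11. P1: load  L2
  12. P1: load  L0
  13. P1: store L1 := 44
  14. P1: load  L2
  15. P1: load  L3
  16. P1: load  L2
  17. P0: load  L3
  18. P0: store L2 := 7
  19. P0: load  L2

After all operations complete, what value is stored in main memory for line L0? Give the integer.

  op1 P1: load  L2 → I/E on L2; bus BusRd; mem=90
  op2 P1: store L0 := 96 → I/M on L0; bus BusRdX; mem=0
  op3 P0: load  L4 → E/I on L4; bus BusRd; mem=40
  op4 P0: load  L2 → S/S on L2; bus BusRd; mem=90
  op5 P0: load  L3 → E/I on L3; bus BusRd; mem=70
  op6 P1: store L2 := 91 → I/M on L2; bus BusUpgr; mem=90
  op7 P0: load  L5 → E/I on L5; bus BusRd; mem=30
  op8 P1: store L2 := 32 → I/M on L2; bus (none); mem=90
  op9 P1: load  L3 → S/S on L3; bus BusRd; mem=70
  op10 P1: load  L3 → S/S on L3; bus (none); mem=70
  op11 P1: load  L2 → I/M on L2; bus (none); mem=90
  op12 P1: load  L0 → I/M on L0; bus (none); mem=0
  op13 P1: store L1 := 44 → I/M on L1; bus BusRdX; mem=0
  op14 P1: load  L2 → I/M on L2; bus (none); mem=90
  op15 P1: load  L3 → S/S on L3; bus (none); mem=70
  op16 P1: load  L2 → I/M on L2; bus (none); mem=90
  op17 P0: load  L3 → S/S on L3; bus (none); mem=70
  op18 P0: store L2 := 7 → M/I on L2; bus BusRdX Flush; mem=32
  op19 P0: load  L2 → M/I on L2; bus (none); mem=32

memory[L0] = 0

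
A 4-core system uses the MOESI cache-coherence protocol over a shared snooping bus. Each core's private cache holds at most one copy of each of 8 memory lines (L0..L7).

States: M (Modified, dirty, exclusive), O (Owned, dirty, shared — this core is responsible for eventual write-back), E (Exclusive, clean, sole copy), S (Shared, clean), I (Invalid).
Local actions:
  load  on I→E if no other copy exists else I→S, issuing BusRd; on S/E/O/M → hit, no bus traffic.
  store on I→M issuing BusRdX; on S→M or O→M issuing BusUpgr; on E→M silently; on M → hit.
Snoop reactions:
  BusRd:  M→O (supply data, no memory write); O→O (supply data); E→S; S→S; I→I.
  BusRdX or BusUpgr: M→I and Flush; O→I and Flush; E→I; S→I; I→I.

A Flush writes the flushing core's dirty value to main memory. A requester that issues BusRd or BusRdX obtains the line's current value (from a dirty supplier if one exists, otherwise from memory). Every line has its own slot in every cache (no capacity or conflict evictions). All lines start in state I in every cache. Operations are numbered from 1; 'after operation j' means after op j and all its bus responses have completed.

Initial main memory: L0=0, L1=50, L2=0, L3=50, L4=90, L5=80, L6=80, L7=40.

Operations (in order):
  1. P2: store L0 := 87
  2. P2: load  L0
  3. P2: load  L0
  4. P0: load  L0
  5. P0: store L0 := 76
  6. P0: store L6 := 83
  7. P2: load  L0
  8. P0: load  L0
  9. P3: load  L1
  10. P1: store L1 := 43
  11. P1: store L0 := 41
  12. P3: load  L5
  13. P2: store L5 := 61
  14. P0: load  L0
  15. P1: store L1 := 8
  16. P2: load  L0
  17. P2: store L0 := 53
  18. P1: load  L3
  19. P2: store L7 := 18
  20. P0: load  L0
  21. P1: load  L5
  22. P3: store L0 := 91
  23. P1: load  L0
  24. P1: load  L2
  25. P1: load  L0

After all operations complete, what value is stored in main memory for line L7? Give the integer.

1. P2: store L0 := 87  bus=[BusRdX]  L0: P0=I P1=I P2=M P3=I  mem[L0]=0
2. P2: load  L0  bus=[-]  L0: P0=I P1=I P2=M P3=I  mem[L0]=0
3. P2: load  L0  bus=[-]  L0: P0=I P1=I P2=M P3=I  mem[L0]=0
4. P0: load  L0  bus=[BusRd]  L0: P0=S P1=I P2=O P3=I  mem[L0]=0
5. P0: store L0 := 76  bus=[BusUpgr,Flush]  L0: P0=M P1=I P2=I P3=I  mem[L0]=87
6. P0: store L6 := 83  bus=[BusRdX]  L6: P0=M P1=I P2=I P3=I  mem[L6]=80
7. P2: load  L0  bus=[BusRd]  L0: P0=O P1=I P2=S P3=I  mem[L0]=87
8. P0: load  L0  bus=[-]  L0: P0=O P1=I P2=S P3=I  mem[L0]=87
9. P3: load  L1  bus=[BusRd]  L1: P0=I P1=I P2=I P3=E  mem[L1]=50
10. P1: store L1 := 43  bus=[BusRdX]  L1: P0=I P1=M P2=I P3=I  mem[L1]=50
11. P1: store L0 := 41  bus=[BusRdX,Flush]  L0: P0=I P1=M P2=I P3=I  mem[L0]=76
12. P3: load  L5  bus=[BusRd]  L5: P0=I P1=I P2=I P3=E  mem[L5]=80
13. P2: store L5 := 61  bus=[BusRdX]  L5: P0=I P1=I P2=M P3=I  mem[L5]=80
14. P0: load  L0  bus=[BusRd]  L0: P0=S P1=O P2=I P3=I  mem[L0]=76
15. P1: store L1 := 8  bus=[-]  L1: P0=I P1=M P2=I P3=I  mem[L1]=50
16. P2: load  L0  bus=[BusRd]  L0: P0=S P1=O P2=S P3=I  mem[L0]=76
17. P2: store L0 := 53  bus=[BusUpgr,Flush]  L0: P0=I P1=I P2=M P3=I  mem[L0]=41
18. P1: load  L3  bus=[BusRd]  L3: P0=I P1=E P2=I P3=I  mem[L3]=50
19. P2: store L7 := 18  bus=[BusRdX]  L7: P0=I P1=I P2=M P3=I  mem[L7]=40
20. P0: load  L0  bus=[BusRd]  L0: P0=S P1=I P2=O P3=I  mem[L0]=41
21. P1: load  L5  bus=[BusRd]  L5: P0=I P1=S P2=O P3=I  mem[L5]=80
22. P3: store L0 := 91  bus=[BusRdX,Flush]  L0: P0=I P1=I P2=I P3=M  mem[L0]=53
23. P1: load  L0  bus=[BusRd]  L0: P0=I P1=S P2=I P3=O  mem[L0]=53
24. P1: load  L2  bus=[BusRd]  L2: P0=I P1=E P2=I P3=I  mem[L2]=0
25. P1: load  L0  bus=[-]  L0: P0=I P1=S P2=I P3=O  mem[L0]=53

memory[L7] = 40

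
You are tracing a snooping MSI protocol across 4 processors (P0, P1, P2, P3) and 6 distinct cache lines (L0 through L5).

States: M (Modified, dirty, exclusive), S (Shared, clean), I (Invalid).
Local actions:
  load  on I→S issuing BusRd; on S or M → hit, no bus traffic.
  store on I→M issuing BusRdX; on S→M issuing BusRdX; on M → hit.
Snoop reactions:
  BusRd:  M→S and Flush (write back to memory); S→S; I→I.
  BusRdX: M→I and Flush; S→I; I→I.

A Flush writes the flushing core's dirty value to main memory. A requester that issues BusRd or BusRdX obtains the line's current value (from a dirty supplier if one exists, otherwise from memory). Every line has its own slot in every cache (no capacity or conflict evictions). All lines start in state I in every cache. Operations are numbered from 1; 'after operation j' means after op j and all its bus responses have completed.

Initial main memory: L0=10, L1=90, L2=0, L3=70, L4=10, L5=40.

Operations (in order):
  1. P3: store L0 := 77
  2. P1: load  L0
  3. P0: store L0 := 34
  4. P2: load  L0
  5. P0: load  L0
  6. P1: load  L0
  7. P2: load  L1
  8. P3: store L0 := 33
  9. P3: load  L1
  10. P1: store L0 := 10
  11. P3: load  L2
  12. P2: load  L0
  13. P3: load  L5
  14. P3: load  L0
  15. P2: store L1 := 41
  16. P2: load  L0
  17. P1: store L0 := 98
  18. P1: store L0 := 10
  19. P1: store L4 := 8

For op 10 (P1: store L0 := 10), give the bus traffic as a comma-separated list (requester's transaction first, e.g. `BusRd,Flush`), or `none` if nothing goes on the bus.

step 1: P3: store L0 := 77  ⟶  IIIM  (L0)  txn=BusRdX  M[L0]=10
step 2: P1: load  L0  ⟶  ISIS  (L0)  txn=BusRd+Flush  M[L0]=77
step 3: P0: store L0 := 34  ⟶  MIII  (L0)  txn=BusRdX  M[L0]=77
step 4: P2: load  L0  ⟶  SISI  (L0)  txn=BusRd+Flush  M[L0]=34
step 5: P0: load  L0  ⟶  SISI  (L0)  txn=∅  M[L0]=34
step 6: P1: load  L0  ⟶  SSSI  (L0)  txn=BusRd  M[L0]=34
step 7: P2: load  L1  ⟶  IISI  (L1)  txn=BusRd  M[L1]=90
step 8: P3: store L0 := 33  ⟶  IIIM  (L0)  txn=BusRdX  M[L0]=34
step 9: P3: load  L1  ⟶  IISS  (L1)  txn=BusRd  M[L1]=90
step 10: P1: store L0 := 10  ⟶  IMII  (L0)  txn=BusRdX+Flush  M[L0]=33
step 11: P3: load  L2  ⟶  IIIS  (L2)  txn=BusRd  M[L2]=0
step 12: P2: load  L0  ⟶  ISSI  (L0)  txn=BusRd+Flush  M[L0]=10
step 13: P3: load  L5  ⟶  IIIS  (L5)  txn=BusRd  M[L5]=40
step 14: P3: load  L0  ⟶  ISSS  (L0)  txn=BusRd  M[L0]=10
step 15: P2: store L1 := 41  ⟶  IIMI  (L1)  txn=BusRdX  M[L1]=90
step 16: P2: load  L0  ⟶  ISSS  (L0)  txn=∅  M[L0]=10
step 17: P1: store L0 := 98  ⟶  IMII  (L0)  txn=BusRdX  M[L0]=10
step 18: P1: store L0 := 10  ⟶  IMII  (L0)  txn=∅  M[L0]=10
step 19: P1: store L4 := 8  ⟶  IMII  (L4)  txn=BusRdX  M[L4]=10

bus = BusRdX,Flush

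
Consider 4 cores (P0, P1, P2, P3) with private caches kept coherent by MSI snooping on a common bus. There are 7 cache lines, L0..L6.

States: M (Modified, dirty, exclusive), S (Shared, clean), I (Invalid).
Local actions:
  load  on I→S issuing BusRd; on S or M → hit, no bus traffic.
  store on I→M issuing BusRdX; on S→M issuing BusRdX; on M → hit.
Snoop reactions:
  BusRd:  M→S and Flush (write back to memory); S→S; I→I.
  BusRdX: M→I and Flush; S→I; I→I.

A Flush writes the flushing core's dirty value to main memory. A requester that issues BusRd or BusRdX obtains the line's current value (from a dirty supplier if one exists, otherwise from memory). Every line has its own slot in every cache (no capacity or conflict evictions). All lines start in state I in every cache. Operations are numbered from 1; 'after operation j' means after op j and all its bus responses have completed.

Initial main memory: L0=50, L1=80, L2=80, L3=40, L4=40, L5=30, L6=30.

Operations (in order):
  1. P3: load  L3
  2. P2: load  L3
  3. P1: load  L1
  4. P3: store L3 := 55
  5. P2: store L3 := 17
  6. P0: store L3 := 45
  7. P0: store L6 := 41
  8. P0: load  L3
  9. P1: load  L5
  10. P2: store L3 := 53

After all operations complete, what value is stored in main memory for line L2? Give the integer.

memory[L2] = 80

  op1 P3: load  L3 → I/I/I/S on L3; bus BusRd; mem=40
  op2 P2: load  L3 → I/I/S/S on L3; bus BusRd; mem=40
  op3 P1: load  L1 → I/S/I/I on L1; bus BusRd; mem=80
  op4 P3: store L3 := 55 → I/I/I/M on L3; bus BusRdX; mem=40
  op5 P2: store L3 := 17 → I/I/M/I on L3; bus BusRdX Flush; mem=55
  op6 P0: store L3 := 45 → M/I/I/I on L3; bus BusRdX Flush; mem=17
  op7 P0: store L6 := 41 → M/I/I/I on L6; bus BusRdX; mem=30
  op8 P0: load  L3 → M/I/I/I on L3; bus (none); mem=17
  op9 P1: load  L5 → I/S/I/I on L5; bus BusRd; mem=30
  op10 P2: store L3 := 53 → I/I/M/I on L3; bus BusRdX Flush; mem=45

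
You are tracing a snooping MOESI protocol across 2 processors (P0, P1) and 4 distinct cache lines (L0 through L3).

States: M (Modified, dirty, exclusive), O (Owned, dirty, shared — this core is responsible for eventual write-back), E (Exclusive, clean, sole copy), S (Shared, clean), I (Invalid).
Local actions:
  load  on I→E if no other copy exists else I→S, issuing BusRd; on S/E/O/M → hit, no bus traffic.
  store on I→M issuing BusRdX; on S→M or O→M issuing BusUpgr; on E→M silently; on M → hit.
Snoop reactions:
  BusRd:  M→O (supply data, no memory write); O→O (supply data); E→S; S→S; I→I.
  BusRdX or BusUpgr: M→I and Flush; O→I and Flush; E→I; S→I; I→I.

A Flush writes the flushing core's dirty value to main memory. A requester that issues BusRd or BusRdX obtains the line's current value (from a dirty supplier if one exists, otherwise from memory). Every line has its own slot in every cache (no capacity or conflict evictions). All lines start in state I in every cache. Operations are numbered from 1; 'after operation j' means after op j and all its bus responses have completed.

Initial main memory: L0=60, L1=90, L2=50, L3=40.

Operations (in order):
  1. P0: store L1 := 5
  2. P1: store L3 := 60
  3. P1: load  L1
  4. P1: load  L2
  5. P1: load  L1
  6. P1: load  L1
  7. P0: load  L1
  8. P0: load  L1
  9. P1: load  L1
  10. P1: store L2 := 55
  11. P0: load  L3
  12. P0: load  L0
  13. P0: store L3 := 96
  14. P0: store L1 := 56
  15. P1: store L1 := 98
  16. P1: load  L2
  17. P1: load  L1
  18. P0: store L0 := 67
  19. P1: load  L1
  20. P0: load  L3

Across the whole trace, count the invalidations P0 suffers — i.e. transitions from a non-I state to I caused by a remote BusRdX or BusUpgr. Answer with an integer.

invalidations = 1

  op1 P0: store L1 := 5 → M/I on L1; bus BusRdX; mem=90
  op2 P1: store L3 := 60 → I/M on L3; bus BusRdX; mem=40
  op3 P1: load  L1 → O/S on L1; bus BusRd; mem=90
  op4 P1: load  L2 → I/E on L2; bus BusRd; mem=50
  op5 P1: load  L1 → O/S on L1; bus (none); mem=90
  op6 P1: load  L1 → O/S on L1; bus (none); mem=90
  op7 P0: load  L1 → O/S on L1; bus (none); mem=90
  op8 P0: load  L1 → O/S on L1; bus (none); mem=90
  op9 P1: load  L1 → O/S on L1; bus (none); mem=90
  op10 P1: store L2 := 55 → I/M on L2; bus (none); mem=50
  op11 P0: load  L3 → S/O on L3; bus BusRd; mem=40
  op12 P0: load  L0 → E/I on L0; bus BusRd; mem=60
  op13 P0: store L3 := 96 → M/I on L3; bus BusUpgr Flush; mem=60
  op14 P0: store L1 := 56 → M/I on L1; bus BusUpgr; mem=90
  op15 P1: store L1 := 98 → I/M on L1; bus BusRdX Flush; mem=56
  op16 P1: load  L2 → I/M on L2; bus (none); mem=50
  op17 P1: load  L1 → I/M on L1; bus (none); mem=56
  op18 P0: store L0 := 67 → M/I on L0; bus (none); mem=60
  op19 P1: load  L1 → I/M on L1; bus (none); mem=56
  op20 P0: load  L3 → M/I on L3; bus (none); mem=60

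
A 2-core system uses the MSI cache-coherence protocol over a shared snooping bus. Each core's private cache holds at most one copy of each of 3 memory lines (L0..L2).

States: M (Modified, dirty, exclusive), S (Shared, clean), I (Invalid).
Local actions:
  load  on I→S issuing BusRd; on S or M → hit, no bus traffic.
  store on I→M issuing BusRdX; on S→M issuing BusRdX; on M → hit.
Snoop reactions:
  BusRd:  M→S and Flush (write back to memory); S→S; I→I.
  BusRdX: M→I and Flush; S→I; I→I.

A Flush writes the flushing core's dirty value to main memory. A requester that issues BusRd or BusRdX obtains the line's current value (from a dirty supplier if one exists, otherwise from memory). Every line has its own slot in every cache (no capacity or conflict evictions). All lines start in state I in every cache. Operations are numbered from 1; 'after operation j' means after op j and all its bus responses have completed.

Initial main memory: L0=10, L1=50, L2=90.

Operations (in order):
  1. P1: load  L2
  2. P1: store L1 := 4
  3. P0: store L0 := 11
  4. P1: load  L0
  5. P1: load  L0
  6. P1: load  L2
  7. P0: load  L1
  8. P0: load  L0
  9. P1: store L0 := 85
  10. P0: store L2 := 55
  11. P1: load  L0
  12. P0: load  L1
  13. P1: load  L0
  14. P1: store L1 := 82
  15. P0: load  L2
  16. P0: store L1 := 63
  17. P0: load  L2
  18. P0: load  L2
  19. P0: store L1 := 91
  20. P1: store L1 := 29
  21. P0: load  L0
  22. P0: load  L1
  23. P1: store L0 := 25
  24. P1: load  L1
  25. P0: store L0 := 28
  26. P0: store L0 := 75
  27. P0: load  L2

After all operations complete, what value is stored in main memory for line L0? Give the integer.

step 1: P1: load  L2  ⟶  IS  (L2)  txn=BusRd  M[L2]=90
step 2: P1: store L1 := 4  ⟶  IM  (L1)  txn=BusRdX  M[L1]=50
step 3: P0: store L0 := 11  ⟶  MI  (L0)  txn=BusRdX  M[L0]=10
step 4: P1: load  L0  ⟶  SS  (L0)  txn=BusRd+Flush  M[L0]=11
step 5: P1: load  L0  ⟶  SS  (L0)  txn=∅  M[L0]=11
step 6: P1: load  L2  ⟶  IS  (L2)  txn=∅  M[L2]=90
step 7: P0: load  L1  ⟶  SS  (L1)  txn=BusRd+Flush  M[L1]=4
step 8: P0: load  L0  ⟶  SS  (L0)  txn=∅  M[L0]=11
step 9: P1: store L0 := 85  ⟶  IM  (L0)  txn=BusRdX  M[L0]=11
step 10: P0: store L2 := 55  ⟶  MI  (L2)  txn=BusRdX  M[L2]=90
step 11: P1: load  L0  ⟶  IM  (L0)  txn=∅  M[L0]=11
step 12: P0: load  L1  ⟶  SS  (L1)  txn=∅  M[L1]=4
step 13: P1: load  L0  ⟶  IM  (L0)  txn=∅  M[L0]=11
step 14: P1: store L1 := 82  ⟶  IM  (L1)  txn=BusRdX  M[L1]=4
step 15: P0: load  L2  ⟶  MI  (L2)  txn=∅  M[L2]=90
step 16: P0: store L1 := 63  ⟶  MI  (L1)  txn=BusRdX+Flush  M[L1]=82
step 17: P0: load  L2  ⟶  MI  (L2)  txn=∅  M[L2]=90
step 18: P0: load  L2  ⟶  MI  (L2)  txn=∅  M[L2]=90
step 19: P0: store L1 := 91  ⟶  MI  (L1)  txn=∅  M[L1]=82
step 20: P1: store L1 := 29  ⟶  IM  (L1)  txn=BusRdX+Flush  M[L1]=91
step 21: P0: load  L0  ⟶  SS  (L0)  txn=BusRd+Flush  M[L0]=85
step 22: P0: load  L1  ⟶  SS  (L1)  txn=BusRd+Flush  M[L1]=29
step 23: P1: store L0 := 25  ⟶  IM  (L0)  txn=BusRdX  M[L0]=85
step 24: P1: load  L1  ⟶  SS  (L1)  txn=∅  M[L1]=29
step 25: P0: store L0 := 28  ⟶  MI  (L0)  txn=BusRdX+Flush  M[L0]=25
step 26: P0: store L0 := 75  ⟶  MI  (L0)  txn=∅  M[L0]=25
step 27: P0: load  L2  ⟶  MI  (L2)  txn=∅  M[L2]=90

memory[L0] = 25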